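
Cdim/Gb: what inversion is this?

second inversion

Cdim/Gb means C diminished with Gb in the bass. Gb is the fifth of C diminished (C–Eb–Gb), so this is second inversion.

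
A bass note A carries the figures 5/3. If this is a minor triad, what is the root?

A

The figures 5/3 mean the root of the chord is in the bass. If A is the root of a minor triad, the root is A (chord tones A–C–E).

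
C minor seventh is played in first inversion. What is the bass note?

Eb

The third of C minor seventh (C–Eb–G–Bb) is Eb; that is the bass in first inversion.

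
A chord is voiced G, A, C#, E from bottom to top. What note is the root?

G, A, C#, E are the tones of an A dominant seventh chord (A–C#–E–G), making A the root.

A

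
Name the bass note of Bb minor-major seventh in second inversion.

F

Bb minor-major seventh is Bb–Db–F–A. Second inversion places the fifth in the bass: F.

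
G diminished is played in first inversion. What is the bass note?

The third of G diminished (G–Bb–Db) is Bb; that is the bass in first inversion.

Bb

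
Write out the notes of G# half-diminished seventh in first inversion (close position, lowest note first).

B, D, F#, G#

The chord tones are G#–B–D–F#. With the third (B) lowest for first inversion: B, D, F#, G#.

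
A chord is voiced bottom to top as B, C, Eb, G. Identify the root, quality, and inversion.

C minor-major seventh, third inversion

The pitch classes B, C, Eb, G arrange in thirds as C–Eb–G–B: a C minor-major seventh chord.
With the seventh (B) in the bass, the chord is in third inversion (figured bass 4/2).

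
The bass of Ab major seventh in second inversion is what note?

Eb

The fifth of Ab major seventh (Ab–C–Eb–G) is Eb; that is the bass in second inversion.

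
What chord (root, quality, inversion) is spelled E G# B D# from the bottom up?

E major seventh, root position

Reducing to letter names: E, G#, B, D#. These stack in thirds as E–G#–B–D# — an E major seventh chord.
E is the root of E major seventh; root in the bass means root position (figured bass 7).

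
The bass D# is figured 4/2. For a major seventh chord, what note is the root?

The figures 4/2 mean the seventh of the chord is in the bass. If D# is the seventh of a major seventh chord, the root is E (chord tones E–G#–B–D#).

E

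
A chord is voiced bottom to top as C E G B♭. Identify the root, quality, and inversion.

C dominant seventh, root position

The distinct note names are C, E, G, Bb. Stacked in thirds they read C–E–G–Bb, which is a dominant seventh chord on C.
C is the root of C dominant seventh; root in the bass means root position (figured bass 7).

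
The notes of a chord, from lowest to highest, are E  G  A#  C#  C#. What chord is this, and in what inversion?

A# diminished seventh, second inversion

Reducing to letter names: E, G, A#, C#. These stack in thirds as A#–C#–E–G — an A# diminished seventh chord.
The lowest note is E, the fifth of the chord, so this is second inversion (figured bass 4/3).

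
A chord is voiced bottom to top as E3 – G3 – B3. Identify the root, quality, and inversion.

E minor, root position

The pitch classes E, G, B arrange in thirds as E–G–B: an E minor triad.
With the root (E) in the bass, the chord is in root position (figured bass 5/3).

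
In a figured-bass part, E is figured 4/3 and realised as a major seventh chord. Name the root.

A

The figures 4/3 mean the fifth of the chord is in the bass. If E is the fifth of a major seventh chord, the root is A (chord tones A–C#–E–G#).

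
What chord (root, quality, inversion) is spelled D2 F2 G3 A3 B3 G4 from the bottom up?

G dominant ninth, second inversion

The distinct note names are D, F, G, A, B. Stacked in thirds they read G–B–D–F–A, which is a dominant ninth chord on G.
D is the fifth of G dominant ninth; fifth in the bass means second inversion.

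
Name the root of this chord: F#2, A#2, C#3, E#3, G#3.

F#, A#, C#, E#, G# are the tones of an F# major ninth chord (F#–A#–C#–E#–G#), making F# the root.

F#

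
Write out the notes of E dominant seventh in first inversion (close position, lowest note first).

G#, B, D, E

The chord tones are E–G#–B–D. With the third (G#) lowest for first inversion: G#, B, D, E.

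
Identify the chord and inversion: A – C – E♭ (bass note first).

A diminished, root position

The pitch classes A, C, Eb arrange in thirds as A–C–Eb: an A diminished triad.
A is the root of A diminished; root in the bass means root position (figured bass 5/3).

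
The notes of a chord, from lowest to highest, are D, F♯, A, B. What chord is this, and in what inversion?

B minor seventh, first inversion

The distinct note names are D, F#, A, B. Stacked in thirds they read B–D–F#–A, which is a minor seventh chord on B.
D is the third of B minor seventh; third in the bass means first inversion (figured bass 6/5).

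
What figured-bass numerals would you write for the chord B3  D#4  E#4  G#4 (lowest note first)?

4/3

The notes B, D#, E#, G# stack in thirds as E#–G#–B–D# — an E# half-diminished seventh chord. The bass B is the fifth, so this is second inversion: figured 4/3.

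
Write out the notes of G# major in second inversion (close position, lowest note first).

D#, G#, B#

The chord tones are G#–B#–D#. With the fifth (D#) lowest for second inversion: D#, G#, B#.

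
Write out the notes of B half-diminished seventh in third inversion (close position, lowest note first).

A, B, D, F

The chord tones are B–D–F–A. With the seventh (A) lowest for third inversion: A, B, D, F.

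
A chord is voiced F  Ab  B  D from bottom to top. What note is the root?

B

F, Ab, B, D are the tones of a B diminished seventh chord (B–D–F–Ab), making B the root.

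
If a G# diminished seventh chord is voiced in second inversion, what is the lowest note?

In second inversion the fifth is lowest. For G# diminished seventh (G#–B–D–F) that is D.

D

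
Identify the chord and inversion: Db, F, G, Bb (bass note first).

Reducing to letter names: Db, F, G, Bb. These stack in thirds as G–Bb–Db–F — a G half-diminished seventh chord.
Db is the fifth of G half-diminished seventh; fifth in the bass means second inversion (figured bass 4/3).

G half-diminished seventh, second inversion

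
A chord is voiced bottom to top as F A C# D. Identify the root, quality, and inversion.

D minor-major seventh, first inversion

The distinct note names are F, A, C#, D. Stacked in thirds they read D–F–A–C#, which is a minor-major seventh chord on D.
F is the third of D minor-major seventh; third in the bass means first inversion (figured bass 6/5).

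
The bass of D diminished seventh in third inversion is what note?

D diminished seventh is D–F–Ab–Cb. Third inversion places the seventh in the bass: Cb.

Cb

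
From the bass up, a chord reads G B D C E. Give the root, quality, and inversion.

C major ninth, second inversion

Reducing to letter names: G, B, D, C, E. These stack in thirds as C–E–G–B–D — a C major ninth chord.
G is the fifth of C major ninth; fifth in the bass means second inversion.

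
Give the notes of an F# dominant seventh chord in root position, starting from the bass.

F#, A#, C#, E

The chord tones are F#–A#–C#–E. With the root (F#) lowest for root position: F#, A#, C#, E.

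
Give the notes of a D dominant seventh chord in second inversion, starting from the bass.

A, C, D, F#

Spelling D dominant seventh: D–F#–A–C. In second inversion the fifth is bass, giving A, C, D, F# from the bottom.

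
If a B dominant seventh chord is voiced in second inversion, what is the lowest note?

F#

In second inversion the fifth is lowest. For B dominant seventh (B–D#–F#–A) that is F#.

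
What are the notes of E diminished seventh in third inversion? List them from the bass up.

The chord tones are E–G–Bb–Db. With the seventh (Db) lowest for third inversion: Db, E, G, Bb.

Db, E, G, Bb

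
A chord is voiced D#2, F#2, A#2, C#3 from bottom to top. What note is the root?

D#

The distinct letter names are D#, F#, A#, C#. Arranged as a stack of thirds they read D#–F#–A#–C#, so D# is the root (a D# minor seventh chord).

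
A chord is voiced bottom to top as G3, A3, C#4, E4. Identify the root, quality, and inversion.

A dominant seventh, third inversion

The pitch classes G, A, C#, E arrange in thirds as A–C#–E–G: an A dominant seventh chord.
With the seventh (G) in the bass, the chord is in third inversion (figured bass 4/2).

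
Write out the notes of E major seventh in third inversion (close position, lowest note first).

D#, E, G#, B

E major seventh is E–G#–B–D#. Third inversion puts the seventh (D#) in the bass, with the remaining tones above: D#, E, G#, B.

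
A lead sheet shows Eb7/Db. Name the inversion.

Eb7/Db means Eb dominant seventh with Db in the bass. Db is the seventh of Eb dominant seventh (Eb–G–Bb–Db), so this is third inversion.

third inversion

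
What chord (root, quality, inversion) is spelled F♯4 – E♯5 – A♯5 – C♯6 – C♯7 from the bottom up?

F# major seventh, root position

The pitch classes F#, E#, A#, C# arrange in thirds as F#–A#–C#–E#: an F# major seventh chord.
With the root (F#) in the bass, the chord is in root position (figured bass 7).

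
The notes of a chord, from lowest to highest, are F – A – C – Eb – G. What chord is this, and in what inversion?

F dominant ninth, root position

The pitch classes F, A, C, Eb, G arrange in thirds as F–A–C–Eb–G: an F dominant ninth chord.
The lowest note is F, the root of the chord, so this is root position.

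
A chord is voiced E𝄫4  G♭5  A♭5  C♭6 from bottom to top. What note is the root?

Ab

The distinct letter names are Ebb, Gb, Ab, Cb. Arranged as a stack of thirds they read Ab–Cb–Ebb–Gb, so Ab is the root (an Ab half-diminished seventh chord).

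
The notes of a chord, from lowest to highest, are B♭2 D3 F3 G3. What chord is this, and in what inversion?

G minor seventh, first inversion

The pitch classes Bb, D, F, G arrange in thirds as G–Bb–D–F: a G minor seventh chord.
The lowest note is Bb, the third of the chord, so this is first inversion (figured bass 6/5).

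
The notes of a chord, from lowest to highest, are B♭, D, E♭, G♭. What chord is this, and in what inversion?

Eb minor-major seventh, second inversion

Reducing to letter names: Bb, D, Eb, Gb. These stack in thirds as Eb–Gb–Bb–D — an Eb minor-major seventh chord.
The lowest note is Bb, the fifth of the chord, so this is second inversion (figured bass 4/3).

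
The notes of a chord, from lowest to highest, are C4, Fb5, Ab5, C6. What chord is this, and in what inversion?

The pitch classes C, Fb, Ab arrange in thirds as Fb–Ab–C: an Fb augmented triad.
The lowest note is C, the fifth of the chord, so this is second inversion (figured bass 6/4).

Fb augmented, second inversion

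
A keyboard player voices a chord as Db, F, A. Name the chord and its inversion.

The distinct note names are Db, F, A. Stacked in thirds they read Db–F–A, which is an augmented triad on Db.
With the root (Db) in the bass, the chord is in root position (figured bass 5/3).

Db augmented, root position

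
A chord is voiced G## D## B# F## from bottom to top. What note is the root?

G##, D##, B#, F## are the tones of a G## minor seventh chord (G##–B#–D##–F##), making G## the root.

G##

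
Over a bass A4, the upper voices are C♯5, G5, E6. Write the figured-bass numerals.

The notes A, C#, G, E stack in thirds as A–C#–E–G — an A dominant seventh chord. The bass A is the root, so this is root position: figured 7.

7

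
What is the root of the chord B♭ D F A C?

Bb

Bb, D, F, A, C are the tones of a Bb major ninth chord (Bb–D–F–A–C), making Bb the root.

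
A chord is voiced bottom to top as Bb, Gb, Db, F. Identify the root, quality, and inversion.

Reducing to letter names: Bb, Gb, Db, F. These stack in thirds as Gb–Bb–Db–F — a Gb major seventh chord.
Bb is the third of Gb major seventh; third in the bass means first inversion (figured bass 6/5).

Gb major seventh, first inversion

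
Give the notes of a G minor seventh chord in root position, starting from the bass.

The chord tones are G–Bb–D–F. With the root (G) lowest for root position: G, Bb, D, F.

G, Bb, D, F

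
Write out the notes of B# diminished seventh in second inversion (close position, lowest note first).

The chord tones are B#–D#–F#–A. With the fifth (F#) lowest for second inversion: F#, A, B#, D#.

F#, A, B#, D#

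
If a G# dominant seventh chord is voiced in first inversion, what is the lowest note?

B#

G# dominant seventh is G#–B#–D#–F#. First inversion places the third in the bass: B#.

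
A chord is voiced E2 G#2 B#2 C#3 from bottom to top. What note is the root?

C#

The distinct letter names are E, G#, B#, C#. Arranged as a stack of thirds they read C#–E–G#–B#, so C# is the root (a C# minor-major seventh chord).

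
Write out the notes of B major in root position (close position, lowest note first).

Spelling B major: B–D#–F#. In root position the root is bass, giving B, D#, F# from the bottom.

B, D#, F#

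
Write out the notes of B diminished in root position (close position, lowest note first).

B diminished is B–D–F. Root position puts the root (B) in the bass, with the remaining tones above: B, D, F.

B, D, F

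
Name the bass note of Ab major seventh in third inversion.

In third inversion the seventh is lowest. For Ab major seventh (Ab–C–Eb–G) that is G.

G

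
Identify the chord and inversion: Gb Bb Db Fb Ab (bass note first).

The pitch classes Gb, Bb, Db, Fb, Ab arrange in thirds as Gb–Bb–Db–Fb–Ab: a Gb dominant ninth chord.
The lowest note is Gb, the root of the chord, so this is root position.

Gb dominant ninth, root position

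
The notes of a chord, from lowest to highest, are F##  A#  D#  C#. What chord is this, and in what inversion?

Reducing to letter names: F##, A#, D#, C#. These stack in thirds as D#–F##–A#–C# — a D# dominant seventh chord.
With the third (F##) in the bass, the chord is in first inversion (figured bass 6/5).

D# dominant seventh, first inversion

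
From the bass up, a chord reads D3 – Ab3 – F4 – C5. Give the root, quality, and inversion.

D half-diminished seventh, root position

Reducing to letter names: D, Ab, F, C. These stack in thirds as D–F–Ab–C — a D half-diminished seventh chord.
The lowest note is D, the root of the chord, so this is root position (figured bass 7).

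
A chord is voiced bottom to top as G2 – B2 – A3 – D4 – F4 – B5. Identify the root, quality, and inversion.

The pitch classes G, B, A, D, F arrange in thirds as G–B–D–F–A: a G dominant ninth chord.
G is the root of G dominant ninth; root in the bass means root position.

G dominant ninth, root position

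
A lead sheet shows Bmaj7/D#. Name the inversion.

Bmaj7/D# means B major seventh with D# in the bass. D# is the third of B major seventh (B–D#–F#–A#), so this is first inversion.

first inversion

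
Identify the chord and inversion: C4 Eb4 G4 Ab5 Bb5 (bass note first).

Ab major ninth, first inversion

The distinct note names are C, Eb, G, Ab, Bb. Stacked in thirds they read Ab–C–Eb–G–Bb, which is a major ninth chord on Ab.
With the third (C) in the bass, the chord is in first inversion.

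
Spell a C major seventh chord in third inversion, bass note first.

The chord tones are C–E–G–B. With the seventh (B) lowest for third inversion: B, C, E, G.

B, C, E, G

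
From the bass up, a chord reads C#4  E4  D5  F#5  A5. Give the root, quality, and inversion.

The pitch classes C#, E, D, F#, A arrange in thirds as D–F#–A–C#–E: a D major ninth chord.
C# is the seventh of D major ninth; seventh in the bass means third inversion.

D major ninth, third inversion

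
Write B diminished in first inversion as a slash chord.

Bdim/D

First inversion of B diminished has the third (D) in the bass. As a slash chord: Bdim/D.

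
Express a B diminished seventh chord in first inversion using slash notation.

First inversion of B diminished seventh has the third (D) in the bass. As a slash chord: Bdim7/D.

Bdim7/D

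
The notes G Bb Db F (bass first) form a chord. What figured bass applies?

The notes G, Bb, Db, F stack in thirds as G–Bb–Db–F — a G half-diminished seventh chord. The bass G is the root, so this is root position: figured 7.

7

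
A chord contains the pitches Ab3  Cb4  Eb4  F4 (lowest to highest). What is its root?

Ab, Cb, Eb, F are the tones of an F half-diminished seventh chord (F–Ab–Cb–Eb), making F the root.

F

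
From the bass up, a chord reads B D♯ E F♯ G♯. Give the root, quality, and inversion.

The distinct note names are B, D#, E, F#, G#. Stacked in thirds they read E–G#–B–D#–F#, which is a major ninth chord on E.
With the fifth (B) in the bass, the chord is in second inversion.

E major ninth, second inversion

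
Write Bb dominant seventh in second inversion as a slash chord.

Bb7/F

Second inversion of Bb dominant seventh has the fifth (F) in the bass. As a slash chord: Bb7/F.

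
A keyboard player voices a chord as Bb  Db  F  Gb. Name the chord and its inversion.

Gb major seventh, first inversion

Reducing to letter names: Bb, Db, F, Gb. These stack in thirds as Gb–Bb–Db–F — a Gb major seventh chord.
With the third (Bb) in the bass, the chord is in first inversion (figured bass 6/5).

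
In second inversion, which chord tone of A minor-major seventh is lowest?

E

In second inversion the fifth is lowest. For A minor-major seventh (A–C–E–G#) that is E.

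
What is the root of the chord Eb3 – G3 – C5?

Reordering Eb, G, C into stacked thirds gives C–Eb–G; the bottom of that stack, C, is the root.

C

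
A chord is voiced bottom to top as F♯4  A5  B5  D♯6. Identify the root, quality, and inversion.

B dominant seventh, second inversion

The pitch classes F#, A, B, D# arrange in thirds as B–D#–F#–A: a B dominant seventh chord.
The lowest note is F#, the fifth of the chord, so this is second inversion (figured bass 4/3).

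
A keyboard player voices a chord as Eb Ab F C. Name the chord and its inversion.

F minor seventh, third inversion

The pitch classes Eb, Ab, F, C arrange in thirds as F–Ab–C–Eb: an F minor seventh chord.
Eb is the seventh of F minor seventh; seventh in the bass means third inversion (figured bass 4/2).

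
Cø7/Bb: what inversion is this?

Cø7/Bb means C half-diminished seventh with Bb in the bass. Bb is the seventh of C half-diminished seventh (C–Eb–Gb–Bb), so this is third inversion.

third inversion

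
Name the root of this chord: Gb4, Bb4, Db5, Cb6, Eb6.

Cb

The distinct letter names are Gb, Bb, Db, Cb, Eb. Arranged as a stack of thirds they read Cb–Eb–Gb–Bb–Db, so Cb is the root (a Cb major ninth chord).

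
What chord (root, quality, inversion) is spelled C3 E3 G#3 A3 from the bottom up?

The pitch classes C, E, G#, A arrange in thirds as A–C–E–G#: an A minor-major seventh chord.
C is the third of A minor-major seventh; third in the bass means first inversion (figured bass 6/5).

A minor-major seventh, first inversion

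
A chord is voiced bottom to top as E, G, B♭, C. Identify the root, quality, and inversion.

C dominant seventh, first inversion

The pitch classes E, G, Bb, C arrange in thirds as C–E–G–Bb: a C dominant seventh chord.
The lowest note is E, the third of the chord, so this is first inversion (figured bass 6/5).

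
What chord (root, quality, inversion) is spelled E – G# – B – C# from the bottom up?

C# minor seventh, first inversion

The pitch classes E, G#, B, C# arrange in thirds as C#–E–G#–B: a C# minor seventh chord.
The lowest note is E, the third of the chord, so this is first inversion (figured bass 6/5).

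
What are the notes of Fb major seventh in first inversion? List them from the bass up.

Ab, Cb, Eb, Fb

Spelling Fb major seventh: Fb–Ab–Cb–Eb. In first inversion the third is bass, giving Ab, Cb, Eb, Fb from the bottom.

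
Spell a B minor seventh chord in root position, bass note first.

B, D, F#, A

Spelling B minor seventh: B–D–F#–A. In root position the root is bass, giving B, D, F#, A from the bottom.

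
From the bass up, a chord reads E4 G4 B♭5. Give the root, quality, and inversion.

E diminished, root position

The distinct note names are E, G, Bb. Stacked in thirds they read E–G–Bb, which is a diminished triad on E.
The lowest note is E, the root of the chord, so this is root position (figured bass 5/3).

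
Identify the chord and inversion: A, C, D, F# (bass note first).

Reducing to letter names: A, C, D, F#. These stack in thirds as D–F#–A–C — a D dominant seventh chord.
With the fifth (A) in the bass, the chord is in second inversion (figured bass 4/3).

D dominant seventh, second inversion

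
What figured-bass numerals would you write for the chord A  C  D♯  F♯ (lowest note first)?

4/3

The notes A, C, D#, F# stack in thirds as D#–F#–A–C — a D# diminished seventh chord. The bass A is the fifth, so this is second inversion: figured 4/3.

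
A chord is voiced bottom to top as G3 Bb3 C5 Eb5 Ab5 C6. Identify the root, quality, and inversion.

Ab major ninth, third inversion

The pitch classes G, Bb, C, Eb, Ab arrange in thirds as Ab–C–Eb–G–Bb: an Ab major ninth chord.
The lowest note is G, the seventh of the chord, so this is third inversion.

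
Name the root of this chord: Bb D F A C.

Bb

The distinct letter names are Bb, D, F, A, C. Arranged as a stack of thirds they read Bb–D–F–A–C, so Bb is the root (a Bb major ninth chord).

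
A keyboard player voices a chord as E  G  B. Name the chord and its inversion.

E minor, root position

Reducing to letter names: E, G, B. These stack in thirds as E–G–B — an E minor triad.
The lowest note is E, the root of the chord, so this is root position (figured bass 5/3).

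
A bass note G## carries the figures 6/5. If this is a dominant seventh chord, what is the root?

The figures 6/5 mean the third of the chord is in the bass. If G## is the third of a dominant seventh chord, the root is E# (chord tones E#–G##–B#–D#).

E#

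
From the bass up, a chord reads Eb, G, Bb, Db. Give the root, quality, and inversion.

Reducing to letter names: Eb, G, Bb, Db. These stack in thirds as Eb–G–Bb–Db — an Eb dominant seventh chord.
With the root (Eb) in the bass, the chord is in root position (figured bass 7).

Eb dominant seventh, root position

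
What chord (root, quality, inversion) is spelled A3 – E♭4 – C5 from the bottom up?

The pitch classes A, Eb, C arrange in thirds as A–C–Eb: an A diminished triad.
A is the root of A diminished; root in the bass means root position (figured bass 5/3).

A diminished, root position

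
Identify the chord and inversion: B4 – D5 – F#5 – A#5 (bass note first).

Reducing to letter names: B, D, F#, A#. These stack in thirds as B–D–F#–A# — a B minor-major seventh chord.
B is the root of B minor-major seventh; root in the bass means root position (figured bass 7).

B minor-major seventh, root position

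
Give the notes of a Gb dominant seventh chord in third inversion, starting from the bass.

The chord tones are Gb–Bb–Db–Fb. With the seventh (Fb) lowest for third inversion: Fb, Gb, Bb, Db.

Fb, Gb, Bb, Db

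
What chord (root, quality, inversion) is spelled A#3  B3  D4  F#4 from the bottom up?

Reducing to letter names: A#, B, D, F#. These stack in thirds as B–D–F#–A# — a B minor-major seventh chord.
A# is the seventh of B minor-major seventh; seventh in the bass means third inversion (figured bass 4/2).

B minor-major seventh, third inversion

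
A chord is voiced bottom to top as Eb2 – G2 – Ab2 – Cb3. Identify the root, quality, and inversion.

Ab minor-major seventh, second inversion

The pitch classes Eb, G, Ab, Cb arrange in thirds as Ab–Cb–Eb–G: an Ab minor-major seventh chord.
Eb is the fifth of Ab minor-major seventh; fifth in the bass means second inversion (figured bass 4/3).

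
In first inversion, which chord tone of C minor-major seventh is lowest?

C minor-major seventh is C–Eb–G–B. First inversion places the third in the bass: Eb.

Eb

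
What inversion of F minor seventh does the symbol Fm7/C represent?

Fm7/C means F minor seventh with C in the bass. C is the fifth of F minor seventh (F–Ab–C–Eb), so this is second inversion.

second inversion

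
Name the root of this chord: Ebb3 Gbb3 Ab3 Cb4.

Reordering Ebb, Gbb, Ab, Cb into stacked thirds gives Ab–Cb–Ebb–Gbb; the bottom of that stack, Ab, is the root.

Ab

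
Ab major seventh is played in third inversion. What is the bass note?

Ab major seventh is Ab–C–Eb–G. Third inversion places the seventh in the bass: G.

G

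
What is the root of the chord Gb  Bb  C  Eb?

Reordering Gb, Bb, C, Eb into stacked thirds gives C–Eb–Gb–Bb; the bottom of that stack, C, is the root.

C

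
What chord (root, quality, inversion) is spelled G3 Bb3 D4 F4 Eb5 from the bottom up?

Eb major ninth, first inversion

The distinct note names are G, Bb, D, F, Eb. Stacked in thirds they read Eb–G–Bb–D–F, which is a major ninth chord on Eb.
With the third (G) in the bass, the chord is in first inversion.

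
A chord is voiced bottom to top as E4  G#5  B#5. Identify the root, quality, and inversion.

E augmented, root position

The pitch classes E, G#, B# arrange in thirds as E–G#–B#: an E augmented triad.
With the root (E) in the bass, the chord is in root position (figured bass 5/3).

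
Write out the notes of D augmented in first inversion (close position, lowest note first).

D augmented is D–F#–A#. First inversion puts the third (F#) in the bass, with the remaining tones above: F#, A#, D.

F#, A#, D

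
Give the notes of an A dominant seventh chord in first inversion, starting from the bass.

C#, E, G, A

The chord tones are A–C#–E–G. With the third (C#) lowest for first inversion: C#, E, G, A.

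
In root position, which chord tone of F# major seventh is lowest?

The root of F# major seventh (F#–A#–C#–E#) is F#; that is the bass in root position.

F#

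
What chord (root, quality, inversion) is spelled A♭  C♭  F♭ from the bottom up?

Fb major, first inversion

Reducing to letter names: Ab, Cb, Fb. These stack in thirds as Fb–Ab–Cb — an Fb major triad.
The lowest note is Ab, the third of the chord, so this is first inversion (figured bass 6).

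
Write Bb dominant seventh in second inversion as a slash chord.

Second inversion of Bb dominant seventh has the fifth (F) in the bass. As a slash chord: Bb7/F.

Bb7/F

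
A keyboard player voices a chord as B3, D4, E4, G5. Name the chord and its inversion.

E minor seventh, second inversion

The pitch classes B, D, E, G arrange in thirds as E–G–B–D: an E minor seventh chord.
B is the fifth of E minor seventh; fifth in the bass means second inversion (figured bass 4/3).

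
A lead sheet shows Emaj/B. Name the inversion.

Emaj/B means E major with B in the bass. B is the fifth of E major (E–G#–B), so this is second inversion.

second inversion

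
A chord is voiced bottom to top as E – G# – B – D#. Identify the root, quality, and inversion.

E major seventh, root position

Reducing to letter names: E, G#, B, D#. These stack in thirds as E–G#–B–D# — an E major seventh chord.
With the root (E) in the bass, the chord is in root position (figured bass 7).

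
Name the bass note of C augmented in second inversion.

C augmented is C–E–G#. Second inversion places the fifth in the bass: G#.

G#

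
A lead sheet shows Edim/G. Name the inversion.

first inversion

Edim/G means E diminished with G in the bass. G is the third of E diminished (E–G–Bb), so this is first inversion.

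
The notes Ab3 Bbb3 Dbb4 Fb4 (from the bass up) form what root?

Bbb

Reordering Ab, Bbb, Dbb, Fb into stacked thirds gives Bbb–Dbb–Fb–Ab; the bottom of that stack, Bbb, is the root.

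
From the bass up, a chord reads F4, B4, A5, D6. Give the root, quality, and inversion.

The pitch classes F, B, A, D arrange in thirds as B–D–F–A: a B half-diminished seventh chord.
With the fifth (F) in the bass, the chord is in second inversion (figured bass 4/3).

B half-diminished seventh, second inversion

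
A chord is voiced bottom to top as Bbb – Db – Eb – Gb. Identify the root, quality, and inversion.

The pitch classes Bbb, Db, Eb, Gb arrange in thirds as Eb–Gb–Bbb–Db: an Eb half-diminished seventh chord.
The lowest note is Bbb, the fifth of the chord, so this is second inversion (figured bass 4/3).

Eb half-diminished seventh, second inversion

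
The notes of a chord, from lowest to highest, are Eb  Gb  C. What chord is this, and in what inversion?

The pitch classes Eb, Gb, C arrange in thirds as C–Eb–Gb: a C diminished triad.
The lowest note is Eb, the third of the chord, so this is first inversion (figured bass 6).

C diminished, first inversion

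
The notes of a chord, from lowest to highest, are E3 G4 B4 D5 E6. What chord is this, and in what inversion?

E minor seventh, root position

Reducing to letter names: E, G, B, D. These stack in thirds as E–G–B–D — an E minor seventh chord.
E is the root of E minor seventh; root in the bass means root position (figured bass 7).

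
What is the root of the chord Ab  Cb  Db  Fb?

Reordering Ab, Cb, Db, Fb into stacked thirds gives Db–Fb–Ab–Cb; the bottom of that stack, Db, is the root.

Db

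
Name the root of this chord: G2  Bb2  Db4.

G

The distinct letter names are G, Bb, Db. Arranged as a stack of thirds they read G–Bb–Db, so G is the root (a G diminished triad).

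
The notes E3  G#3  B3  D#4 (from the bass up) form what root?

E

Reordering E, G#, B, D# into stacked thirds gives E–G#–B–D#; the bottom of that stack, E, is the root.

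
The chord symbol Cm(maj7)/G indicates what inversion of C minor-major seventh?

Cm(maj7)/G means C minor-major seventh with G in the bass. G is the fifth of C minor-major seventh (C–Eb–G–B), so this is second inversion.

second inversion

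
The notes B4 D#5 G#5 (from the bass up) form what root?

G#

B, D#, G# are the tones of a G# minor triad (G#–B–D#), making G# the root.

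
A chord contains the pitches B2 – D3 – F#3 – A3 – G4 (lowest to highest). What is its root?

G

The distinct letter names are B, D, F#, A, G. Arranged as a stack of thirds they read G–B–D–F#–A, so G is the root (a G major ninth chord).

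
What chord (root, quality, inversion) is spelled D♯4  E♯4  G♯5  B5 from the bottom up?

E# half-diminished seventh, third inversion

The pitch classes D#, E#, G#, B arrange in thirds as E#–G#–B–D#: an E# half-diminished seventh chord.
With the seventh (D#) in the bass, the chord is in third inversion (figured bass 4/2).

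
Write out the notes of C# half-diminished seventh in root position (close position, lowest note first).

The chord tones are C#–E–G–B. With the root (C#) lowest for root position: C#, E, G, B.

C#, E, G, B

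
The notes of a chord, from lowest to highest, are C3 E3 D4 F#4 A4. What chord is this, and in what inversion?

D dominant ninth, third inversion

The pitch classes C, E, D, F#, A arrange in thirds as D–F#–A–C–E: a D dominant ninth chord.
The lowest note is C, the seventh of the chord, so this is third inversion.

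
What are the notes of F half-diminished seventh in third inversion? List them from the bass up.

Spelling F half-diminished seventh: F–Ab–Cb–Eb. In third inversion the seventh is bass, giving Eb, F, Ab, Cb from the bottom.

Eb, F, Ab, Cb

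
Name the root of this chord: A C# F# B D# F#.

B

A, C#, F#, B, D# are the tones of a B dominant ninth chord (B–D#–F#–A–C#), making B the root.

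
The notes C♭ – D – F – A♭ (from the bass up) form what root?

D

The distinct letter names are Cb, D, F, Ab. Arranged as a stack of thirds they read D–F–Ab–Cb, so D is the root (a D diminished seventh chord).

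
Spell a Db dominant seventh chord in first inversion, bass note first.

F, Ab, Cb, Db

The chord tones are Db–F–Ab–Cb. With the third (F) lowest for first inversion: F, Ab, Cb, Db.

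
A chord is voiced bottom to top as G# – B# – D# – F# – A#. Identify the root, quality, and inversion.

G# dominant ninth, root position

The distinct note names are G#, B#, D#, F#, A#. Stacked in thirds they read G#–B#–D#–F#–A#, which is a dominant ninth chord on G#.
With the root (G#) in the bass, the chord is in root position.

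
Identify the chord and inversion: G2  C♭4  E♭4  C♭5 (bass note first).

Reducing to letter names: G, Cb, Eb. These stack in thirds as Cb–Eb–G — a Cb augmented triad.
With the fifth (G) in the bass, the chord is in second inversion (figured bass 6/4).

Cb augmented, second inversion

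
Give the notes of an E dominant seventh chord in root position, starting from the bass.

E, G#, B, D

Spelling E dominant seventh: E–G#–B–D. In root position the root is bass, giving E, G#, B, D from the bottom.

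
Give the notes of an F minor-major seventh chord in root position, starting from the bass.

The chord tones are F–Ab–C–E. With the root (F) lowest for root position: F, Ab, C, E.

F, Ab, C, E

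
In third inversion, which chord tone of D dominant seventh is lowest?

C

The seventh of D dominant seventh (D–F#–A–C) is C; that is the bass in third inversion.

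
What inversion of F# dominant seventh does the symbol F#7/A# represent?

F#7/A# means F# dominant seventh with A# in the bass. A# is the third of F# dominant seventh (F#–A#–C#–E), so this is first inversion.

first inversion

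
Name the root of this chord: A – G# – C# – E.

A

The distinct letter names are A, G#, C#, E. Arranged as a stack of thirds they read A–C#–E–G#, so A is the root (an A major seventh chord).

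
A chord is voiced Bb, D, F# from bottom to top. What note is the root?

Bb

Bb, D, F# are the tones of a Bb augmented triad (Bb–D–F#), making Bb the root.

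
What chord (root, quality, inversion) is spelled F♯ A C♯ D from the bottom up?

Reducing to letter names: F#, A, C#, D. These stack in thirds as D–F#–A–C# — a D major seventh chord.
With the third (F#) in the bass, the chord is in first inversion (figured bass 6/5).

D major seventh, first inversion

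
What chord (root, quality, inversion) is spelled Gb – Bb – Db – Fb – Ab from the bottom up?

The pitch classes Gb, Bb, Db, Fb, Ab arrange in thirds as Gb–Bb–Db–Fb–Ab: a Gb dominant ninth chord.
With the root (Gb) in the bass, the chord is in root position.

Gb dominant ninth, root position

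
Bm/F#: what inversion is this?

second inversion

Bm/F# means B minor with F# in the bass. F# is the fifth of B minor (B–D–F#), so this is second inversion.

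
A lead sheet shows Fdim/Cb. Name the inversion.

second inversion

Fdim/Cb means F diminished with Cb in the bass. Cb is the fifth of F diminished (F–Ab–Cb), so this is second inversion.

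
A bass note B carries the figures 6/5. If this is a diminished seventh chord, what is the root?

The figures 6/5 mean the third of the chord is in the bass. If B is the third of a diminished seventh chord, the root is G# (chord tones G#–B–D–F).

G#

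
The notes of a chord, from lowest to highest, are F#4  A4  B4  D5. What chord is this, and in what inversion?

B minor seventh, second inversion

Reducing to letter names: F#, A, B, D. These stack in thirds as B–D–F#–A — a B minor seventh chord.
With the fifth (F#) in the bass, the chord is in second inversion (figured bass 4/3).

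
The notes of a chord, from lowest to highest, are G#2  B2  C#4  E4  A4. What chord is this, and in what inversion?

A major ninth, third inversion

Reducing to letter names: G#, B, C#, E, A. These stack in thirds as A–C#–E–G#–B — an A major ninth chord.
G# is the seventh of A major ninth; seventh in the bass means third inversion.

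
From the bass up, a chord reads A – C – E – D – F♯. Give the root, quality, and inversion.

D dominant ninth, second inversion

Reducing to letter names: A, C, E, D, F#. These stack in thirds as D–F#–A–C–E — a D dominant ninth chord.
With the fifth (A) in the bass, the chord is in second inversion.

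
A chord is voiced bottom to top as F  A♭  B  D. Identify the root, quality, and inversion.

The distinct note names are F, Ab, B, D. Stacked in thirds they read B–D–F–Ab, which is a diminished seventh chord on B.
With the fifth (F) in the bass, the chord is in second inversion (figured bass 4/3).

B diminished seventh, second inversion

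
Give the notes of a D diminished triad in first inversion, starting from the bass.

F, Ab, D

Spelling D diminished: D–F–Ab. In first inversion the third is bass, giving F, Ab, D from the bottom.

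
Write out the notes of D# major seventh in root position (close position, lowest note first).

The chord tones are D#–F##–A#–C##. With the root (D#) lowest for root position: D#, F##, A#, C##.

D#, F##, A#, C##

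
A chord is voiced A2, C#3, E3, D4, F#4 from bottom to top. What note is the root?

D

A, C#, E, D, F# are the tones of a D major ninth chord (D–F#–A–C#–E), making D the root.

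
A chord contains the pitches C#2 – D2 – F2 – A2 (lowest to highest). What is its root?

The distinct letter names are C#, D, F, A. Arranged as a stack of thirds they read D–F–A–C#, so D is the root (a D minor-major seventh chord).

D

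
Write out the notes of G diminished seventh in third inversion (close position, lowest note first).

Fb, G, Bb, Db

Spelling G diminished seventh: G–Bb–Db–Fb. In third inversion the seventh is bass, giving Fb, G, Bb, Db from the bottom.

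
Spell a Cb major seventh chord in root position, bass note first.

Cb major seventh is Cb–Eb–Gb–Bb. Root position puts the root (Cb) in the bass, with the remaining tones above: Cb, Eb, Gb, Bb.

Cb, Eb, Gb, Bb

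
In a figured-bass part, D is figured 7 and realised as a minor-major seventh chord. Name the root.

The figures 7 mean the root of the chord is in the bass. If D is the root of a minor-major seventh chord, the root is D (chord tones D–F–A–C#).

D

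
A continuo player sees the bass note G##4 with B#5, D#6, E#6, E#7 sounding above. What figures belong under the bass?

The notes G##, B#, D#, E# stack in thirds as E#–G##–B#–D# — an E# dominant seventh chord. The bass G## is the third, so this is first inversion: figured 6/5.

6/5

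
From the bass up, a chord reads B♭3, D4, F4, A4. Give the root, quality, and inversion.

The pitch classes Bb, D, F, A arrange in thirds as Bb–D–F–A: a Bb major seventh chord.
The lowest note is Bb, the root of the chord, so this is root position (figured bass 7).

Bb major seventh, root position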